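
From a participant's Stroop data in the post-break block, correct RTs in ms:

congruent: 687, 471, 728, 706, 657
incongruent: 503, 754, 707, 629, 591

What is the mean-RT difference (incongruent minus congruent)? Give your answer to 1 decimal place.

-13.0 ms

M(congruent) = 3249/5 = 649.800
M(incongruent) = 3184/5 = 636.800
Difference = 636.800 − 649.800 = -13.000 ms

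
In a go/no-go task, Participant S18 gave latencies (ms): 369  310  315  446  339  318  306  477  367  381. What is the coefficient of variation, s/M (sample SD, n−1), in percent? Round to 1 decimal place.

n = 10, Σ = 3628, M = 362.8000
Σ(x−M)² = 31223.600; s = √(31223.600/9) = 58.9007
CV = 58.9007 / 362.8000 = 0.16235 = 16.235%

16.2%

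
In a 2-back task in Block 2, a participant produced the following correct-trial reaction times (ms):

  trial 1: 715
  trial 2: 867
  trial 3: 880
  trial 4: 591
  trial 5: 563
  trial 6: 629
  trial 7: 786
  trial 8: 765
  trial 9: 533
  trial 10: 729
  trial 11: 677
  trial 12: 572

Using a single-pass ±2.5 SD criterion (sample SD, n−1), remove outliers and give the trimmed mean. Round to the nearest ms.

n = 12, ΣRT = 8307, M = 692.250
Σ(x−M)² = 152748.25; s = √(152748.25/11) = 117.840
Cutoffs: 692.250 ± 2.5·117.840 → [397.7, 986.8]
No RTs fall outside the cutoffs; all 12 retained. Mean = 8307/12 = 692.250

692 ms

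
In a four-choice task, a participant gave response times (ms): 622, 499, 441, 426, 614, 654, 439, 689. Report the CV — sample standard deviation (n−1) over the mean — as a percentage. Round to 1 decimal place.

n = 8, Σ = 4384, M = 548.0000
Σ(x−M)² = 81564.000; s = √(81564.000/7) = 107.9444
CV = 107.9444 / 548.0000 = 0.19698 = 19.698%

19.7%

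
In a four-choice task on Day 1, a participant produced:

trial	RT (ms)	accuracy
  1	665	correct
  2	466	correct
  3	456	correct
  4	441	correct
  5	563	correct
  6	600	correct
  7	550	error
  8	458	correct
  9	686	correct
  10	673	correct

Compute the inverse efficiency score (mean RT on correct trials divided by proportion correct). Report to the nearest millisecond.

Correct trials (n=9): 665, 466, 456, 441, 563, 600, 458, 686, 673
Mean correct RT = 5008/9 = 556.4444 ms
Proportion correct = 9/10
IES = 556.4444 / (9/10) = 618.272 ms

618 ms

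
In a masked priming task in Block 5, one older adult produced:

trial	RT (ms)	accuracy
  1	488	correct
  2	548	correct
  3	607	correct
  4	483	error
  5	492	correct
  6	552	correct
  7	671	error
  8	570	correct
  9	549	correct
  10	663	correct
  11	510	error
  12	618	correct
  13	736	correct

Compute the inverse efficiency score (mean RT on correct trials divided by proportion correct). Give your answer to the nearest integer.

757 ms

Correct trials (n=10): 488, 548, 607, 492, 552, 570, 549, 663, 618, 736
Mean correct RT = 5823/10 = 582.3000 ms
Proportion correct = 10/13
IES = 582.3000 / (10/13) = 756.990 ms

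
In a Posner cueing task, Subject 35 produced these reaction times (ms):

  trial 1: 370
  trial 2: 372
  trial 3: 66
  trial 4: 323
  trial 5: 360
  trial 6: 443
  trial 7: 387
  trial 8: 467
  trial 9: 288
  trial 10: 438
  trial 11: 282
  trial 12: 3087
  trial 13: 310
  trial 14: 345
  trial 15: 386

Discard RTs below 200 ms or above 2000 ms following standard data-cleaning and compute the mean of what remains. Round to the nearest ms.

367 ms

Excluded: 66, 3087
Retained (n=13): Σ = 4771
Mean = 4771/13 = 367.0000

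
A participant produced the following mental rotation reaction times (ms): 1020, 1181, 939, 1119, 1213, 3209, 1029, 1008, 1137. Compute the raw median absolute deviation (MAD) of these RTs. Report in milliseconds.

Sorted: 939, 1008, 1020, 1029, 1119, 1137, 1181, 1213, 3209 → median = 1119
|x − 1119|: 99, 62, 180, 0, 94, 2090, 90, 111, 18
Sorted deviations: 0, 18, 62, 90, 94, 99, 111, 180, 2090 → MAD = 94

94 ms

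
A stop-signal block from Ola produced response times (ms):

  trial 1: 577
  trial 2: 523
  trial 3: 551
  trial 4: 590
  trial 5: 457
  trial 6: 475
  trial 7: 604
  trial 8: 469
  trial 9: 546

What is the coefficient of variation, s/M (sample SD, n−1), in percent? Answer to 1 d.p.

n = 9, Σ = 4792, M = 532.4444
Σ(x−M)² = 24052.222; s = √(24052.222/8) = 54.8318
CV = 54.8318 / 532.4444 = 0.10298 = 10.298%

10.3%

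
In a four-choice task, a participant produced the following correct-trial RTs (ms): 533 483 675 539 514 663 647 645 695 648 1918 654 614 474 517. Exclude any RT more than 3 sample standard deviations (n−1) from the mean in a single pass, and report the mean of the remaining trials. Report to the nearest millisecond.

n = 15, ΣRT = 10219, M = 681.267
Σ(x−M)² = 1718388.93; s = √(1718388.93/14) = 350.346
Cutoffs: 681.267 ± 3·350.346 → [-369.8, 1732.3]
Outside: 1918 → excluded.
Retained (n=14): Σ = 8301, mean = 8301/14 = 592.929

593 ms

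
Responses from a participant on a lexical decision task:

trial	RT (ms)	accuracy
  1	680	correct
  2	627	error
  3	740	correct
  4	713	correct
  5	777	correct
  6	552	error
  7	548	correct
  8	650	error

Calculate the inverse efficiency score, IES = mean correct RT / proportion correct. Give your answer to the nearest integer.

Correct trials (n=5): 680, 740, 713, 777, 548
Mean correct RT = 3458/5 = 691.6000 ms
Proportion correct = 5/8
IES = 691.6000 / (5/8) = 1106.560 ms

1107 ms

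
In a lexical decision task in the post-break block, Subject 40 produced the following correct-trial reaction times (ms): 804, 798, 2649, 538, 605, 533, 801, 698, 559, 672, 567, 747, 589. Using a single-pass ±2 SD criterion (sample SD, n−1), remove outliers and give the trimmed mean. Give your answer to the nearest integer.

n = 13, ΣRT = 10560, M = 812.308
Σ(x−M)² = 3781298.77; s = √(3781298.77/12) = 561.345
Cutoffs: 812.308 ± 2·561.345 → [-310.4, 1935.0]
Outside: 2649 → excluded.
Retained (n=12): Σ = 7911, mean = 7911/12 = 659.250

659 ms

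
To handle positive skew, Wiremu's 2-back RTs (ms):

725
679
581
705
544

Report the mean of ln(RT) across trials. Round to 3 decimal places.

6.466

ln(RT): 6.5862, 6.5206, 6.3648, 6.5582, 6.2989
Σ ln(RT) = 32.3287
Mean = 32.3287/5 = 6.46574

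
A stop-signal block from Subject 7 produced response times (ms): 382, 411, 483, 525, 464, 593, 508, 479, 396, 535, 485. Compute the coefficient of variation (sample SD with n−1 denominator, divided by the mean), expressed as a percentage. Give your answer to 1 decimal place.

n = 11, Σ = 5261, M = 478.2727
Σ(x−M)² = 40282.182; s = √(40282.182/10) = 63.4682
CV = 63.4682 / 478.2727 = 0.13270 = 13.270%

13.3%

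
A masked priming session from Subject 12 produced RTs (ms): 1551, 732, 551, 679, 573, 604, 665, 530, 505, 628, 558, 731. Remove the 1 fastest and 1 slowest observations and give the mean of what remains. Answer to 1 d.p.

Sorted: 505, 530, 551, 558, 573, 604, 628, 665, 679, 731, 732, 1551
Drop lowest 1 (505) and highest 1 (1551)
Remaining (n=10): Σ = 6251, mean = 6251/10 = 625.100

625.1 ms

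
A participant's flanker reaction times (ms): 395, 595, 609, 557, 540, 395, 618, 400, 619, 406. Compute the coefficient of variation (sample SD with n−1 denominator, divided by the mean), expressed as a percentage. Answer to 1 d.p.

n = 10, Σ = 5134, M = 513.4000
Σ(x−M)² = 92930.400; s = √(92930.400/9) = 101.6150
CV = 101.6150 / 513.4000 = 0.19793 = 19.793%

19.8%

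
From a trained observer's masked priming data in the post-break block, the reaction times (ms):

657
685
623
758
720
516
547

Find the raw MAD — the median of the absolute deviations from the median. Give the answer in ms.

63 ms

Sorted: 516, 547, 623, 657, 685, 720, 758 → median = 657
|x − 657|: 0, 28, 34, 101, 63, 141, 110
Sorted deviations: 0, 28, 34, 63, 101, 110, 141 → MAD = 63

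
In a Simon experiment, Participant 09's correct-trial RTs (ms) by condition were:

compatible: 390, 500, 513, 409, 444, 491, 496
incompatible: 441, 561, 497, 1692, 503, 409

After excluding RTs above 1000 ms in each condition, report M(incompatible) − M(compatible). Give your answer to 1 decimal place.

18.9 ms

incompatible: exclude 1692
M(compatible) = 3243/7 = 463.286
M(incompatible) = 2411/5 = 482.200
Difference = 482.200 − 463.286 = 18.914 ms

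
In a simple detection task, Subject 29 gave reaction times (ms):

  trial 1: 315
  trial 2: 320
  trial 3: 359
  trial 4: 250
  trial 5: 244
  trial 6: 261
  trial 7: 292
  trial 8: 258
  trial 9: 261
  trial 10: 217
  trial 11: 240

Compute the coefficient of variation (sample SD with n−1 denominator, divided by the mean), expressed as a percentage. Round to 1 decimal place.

15.4%

n = 11, Σ = 3017, M = 274.2727
Σ(x−M)² = 17820.182; s = √(17820.182/10) = 42.2140
CV = 42.2140 / 274.2727 = 0.15391 = 15.391%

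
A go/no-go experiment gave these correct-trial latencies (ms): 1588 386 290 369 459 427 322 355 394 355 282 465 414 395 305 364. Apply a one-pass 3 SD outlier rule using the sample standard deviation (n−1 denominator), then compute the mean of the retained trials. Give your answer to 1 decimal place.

372.1 ms

n = 16, ΣRT = 7170, M = 448.125
Σ(x−M)² = 1430615.75; s = √(1430615.75/15) = 308.827
Cutoffs: 448.125 ± 3·308.827 → [-478.4, 1374.6]
Outside: 1588 → excluded.
Retained (n=15): Σ = 5582, mean = 5582/15 = 372.133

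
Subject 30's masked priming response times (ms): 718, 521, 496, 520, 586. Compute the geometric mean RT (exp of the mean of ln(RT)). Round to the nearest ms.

ln(RT): 6.5765, 6.2558, 6.2066, 6.2538, 6.3733
Mean ln(RT) = 31.6659/5 = 6.33319
Geometric mean = exp(6.33319) = 562.95 ms

563 ms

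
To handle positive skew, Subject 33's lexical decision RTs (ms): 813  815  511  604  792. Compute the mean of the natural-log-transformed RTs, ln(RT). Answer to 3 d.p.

6.544

ln(RT): 6.7007, 6.7032, 6.2364, 6.4036, 6.6746
Σ ln(RT) = 32.7184
Mean = 32.7184/5 = 6.54368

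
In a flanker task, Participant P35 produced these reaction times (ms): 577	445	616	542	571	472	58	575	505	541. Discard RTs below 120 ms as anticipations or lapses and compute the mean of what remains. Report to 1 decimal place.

538.2 ms

Excluded: 58
Retained (n=9): Σ = 4844
Mean = 4844/9 = 538.2222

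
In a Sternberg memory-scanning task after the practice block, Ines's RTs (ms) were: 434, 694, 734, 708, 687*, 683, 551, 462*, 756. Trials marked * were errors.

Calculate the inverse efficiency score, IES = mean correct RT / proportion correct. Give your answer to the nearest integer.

838 ms

Correct trials (n=7): 434, 694, 734, 708, 683, 551, 756
Mean correct RT = 4560/7 = 651.4286 ms
Proportion correct = 7/9
IES = 651.4286 / (7/9) = 837.551 ms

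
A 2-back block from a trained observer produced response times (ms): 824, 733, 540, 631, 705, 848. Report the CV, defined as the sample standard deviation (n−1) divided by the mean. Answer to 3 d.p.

n = 6, Σ = 4281, M = 713.5000
Σ(x−M)² = 67661.500; s = √(67661.500/5) = 116.3284
CV = 116.3284 / 713.5000 = 0.16304

0.163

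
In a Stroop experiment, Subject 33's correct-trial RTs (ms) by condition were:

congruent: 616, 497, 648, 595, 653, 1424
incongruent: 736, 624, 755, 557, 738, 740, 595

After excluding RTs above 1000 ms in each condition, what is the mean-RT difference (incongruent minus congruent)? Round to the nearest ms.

congruent: exclude 1424
M(congruent) = 3009/5 = 601.800
M(incongruent) = 4745/7 = 677.857
Difference = 677.857 − 601.800 = 76.057 ms

76 ms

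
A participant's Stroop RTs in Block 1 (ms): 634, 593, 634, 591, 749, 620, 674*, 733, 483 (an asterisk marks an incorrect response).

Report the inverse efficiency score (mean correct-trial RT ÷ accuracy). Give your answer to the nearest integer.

708 ms

Correct trials (n=8): 634, 593, 634, 591, 749, 620, 733, 483
Mean correct RT = 5037/8 = 629.6250 ms
Proportion correct = 8/9
IES = 629.6250 / (8/9) = 708.328 ms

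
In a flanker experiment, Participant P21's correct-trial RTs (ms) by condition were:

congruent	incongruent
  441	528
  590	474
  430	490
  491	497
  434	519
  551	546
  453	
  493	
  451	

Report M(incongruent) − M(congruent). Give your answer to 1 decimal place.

M(congruent) = 4334/9 = 481.556
M(incongruent) = 3054/6 = 509.000
Difference = 509.000 − 481.556 = 27.444 ms

27.4 ms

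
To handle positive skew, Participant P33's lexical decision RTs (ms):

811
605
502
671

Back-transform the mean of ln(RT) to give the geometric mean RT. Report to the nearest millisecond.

ln(RT): 6.6983, 6.4052, 6.2186, 6.5088
Mean ln(RT) = 25.8309/4 = 6.45772
Geometric mean = exp(6.45772) = 637.60 ms

638 ms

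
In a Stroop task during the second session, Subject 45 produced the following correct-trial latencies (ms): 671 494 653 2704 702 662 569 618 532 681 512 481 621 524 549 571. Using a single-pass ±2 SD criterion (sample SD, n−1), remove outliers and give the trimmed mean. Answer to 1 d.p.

589.3 ms

n = 16, ΣRT = 11544, M = 721.500
Σ(x−M)² = 4267988.00; s = √(4267988.00/15) = 533.416
Cutoffs: 721.500 ± 2·533.416 → [-345.3, 1788.3]
Outside: 2704 → excluded.
Retained (n=15): Σ = 8840, mean = 8840/15 = 589.333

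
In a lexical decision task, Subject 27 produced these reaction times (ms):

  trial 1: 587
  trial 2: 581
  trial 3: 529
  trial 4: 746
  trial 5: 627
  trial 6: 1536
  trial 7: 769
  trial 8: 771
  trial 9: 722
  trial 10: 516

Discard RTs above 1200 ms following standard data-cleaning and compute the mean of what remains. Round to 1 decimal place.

Excluded: 1536
Retained (n=9): Σ = 5848
Mean = 5848/9 = 649.7778

649.8 ms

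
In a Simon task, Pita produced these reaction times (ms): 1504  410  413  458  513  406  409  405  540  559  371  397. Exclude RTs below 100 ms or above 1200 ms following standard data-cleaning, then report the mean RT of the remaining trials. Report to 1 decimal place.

443.7 ms

Excluded: 1504
Retained (n=11): Σ = 4881
Mean = 4881/11 = 443.7273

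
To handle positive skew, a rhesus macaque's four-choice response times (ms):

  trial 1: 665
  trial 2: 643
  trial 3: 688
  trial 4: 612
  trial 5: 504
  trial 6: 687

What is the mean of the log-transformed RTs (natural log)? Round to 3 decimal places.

6.445

ln(RT): 6.4998, 6.4661, 6.5338, 6.4167, 6.2226, 6.5323
Σ ln(RT) = 38.6714
Mean = 38.6714/6 = 6.44523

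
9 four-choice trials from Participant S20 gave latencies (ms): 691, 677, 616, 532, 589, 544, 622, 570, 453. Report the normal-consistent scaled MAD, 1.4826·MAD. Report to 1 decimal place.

Sorted: 453, 532, 544, 570, 589, 616, 622, 677, 691 → median = 589
|x − 589| sorted: 0, 19, 27, 33, 45, 57, 88, 102, 136 → MAD = 45
Robust SD ≈ 1.4826 × 45 = 66.717

66.7 ms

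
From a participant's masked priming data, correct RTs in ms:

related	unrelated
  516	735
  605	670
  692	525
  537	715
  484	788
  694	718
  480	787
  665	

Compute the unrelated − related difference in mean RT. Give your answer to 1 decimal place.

M(related) = 4673/8 = 584.125
M(unrelated) = 4938/7 = 705.429
Difference = 705.429 − 584.125 = 121.304 ms

121.3 ms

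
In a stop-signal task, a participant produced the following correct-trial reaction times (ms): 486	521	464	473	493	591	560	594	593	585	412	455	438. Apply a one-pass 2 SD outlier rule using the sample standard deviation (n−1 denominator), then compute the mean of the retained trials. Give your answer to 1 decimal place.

n = 13, ΣRT = 6665, M = 512.692
Σ(x−M)² = 50820.77; s = √(50820.77/12) = 65.077
Cutoffs: 512.692 ± 2·65.077 → [382.5, 642.8]
No RTs fall outside the cutoffs; all 13 retained. Mean = 6665/13 = 512.692

512.7 ms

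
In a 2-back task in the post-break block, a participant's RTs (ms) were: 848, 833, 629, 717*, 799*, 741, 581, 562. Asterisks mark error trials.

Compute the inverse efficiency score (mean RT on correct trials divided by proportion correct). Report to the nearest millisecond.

932 ms

Correct trials (n=6): 848, 833, 629, 741, 581, 562
Mean correct RT = 4194/6 = 699.0000 ms
Proportion correct = 6/8
IES = 699.0000 / (6/8) = 932.000 ms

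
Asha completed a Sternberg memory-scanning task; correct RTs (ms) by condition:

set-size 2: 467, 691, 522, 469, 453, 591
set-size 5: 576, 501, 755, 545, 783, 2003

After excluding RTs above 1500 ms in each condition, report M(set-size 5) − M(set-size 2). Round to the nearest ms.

set-size 5: exclude 2003
M(set-size 2) = 3193/6 = 532.167
M(set-size 5) = 3160/5 = 632.000
Difference = 632.000 − 532.167 = 99.833 ms

100 ms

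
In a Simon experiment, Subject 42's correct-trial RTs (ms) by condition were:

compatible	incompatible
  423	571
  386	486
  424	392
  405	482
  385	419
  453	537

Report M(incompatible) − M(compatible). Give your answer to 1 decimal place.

68.5 ms

M(compatible) = 2476/6 = 412.667
M(incompatible) = 2887/6 = 481.167
Difference = 481.167 − 412.667 = 68.500 ms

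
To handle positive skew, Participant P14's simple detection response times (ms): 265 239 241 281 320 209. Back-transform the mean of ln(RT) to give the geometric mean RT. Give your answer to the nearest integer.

257 ms

ln(RT): 5.5797, 5.4765, 5.4848, 5.6384, 5.7683, 5.3423
Mean ln(RT) = 33.2900/6 = 5.54833
Geometric mean = exp(5.54833) = 256.81 ms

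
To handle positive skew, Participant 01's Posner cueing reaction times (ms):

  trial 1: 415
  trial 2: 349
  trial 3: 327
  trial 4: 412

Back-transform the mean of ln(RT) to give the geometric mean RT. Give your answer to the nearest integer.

ln(RT): 6.0283, 5.8551, 5.7900, 6.0210
Mean ln(RT) = 23.6943/4 = 5.92358
Geometric mean = exp(5.92358) = 373.75 ms

374 ms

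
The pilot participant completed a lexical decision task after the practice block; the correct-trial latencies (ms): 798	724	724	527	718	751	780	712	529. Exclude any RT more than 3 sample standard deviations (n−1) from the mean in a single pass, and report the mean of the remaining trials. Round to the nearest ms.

696 ms

n = 9, ΣRT = 6263, M = 695.889
Σ(x−M)² = 79242.89; s = √(79242.89/8) = 99.526
Cutoffs: 695.889 ± 3·99.526 → [397.3, 994.5]
No RTs fall outside the cutoffs; all 9 retained. Mean = 6263/9 = 695.889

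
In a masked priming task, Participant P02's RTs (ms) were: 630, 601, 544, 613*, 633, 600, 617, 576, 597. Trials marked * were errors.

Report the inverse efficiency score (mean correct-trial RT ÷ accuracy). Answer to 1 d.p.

Correct trials (n=8): 630, 601, 544, 633, 600, 617, 576, 597
Mean correct RT = 4798/8 = 599.7500 ms
Proportion correct = 8/9
IES = 599.7500 / (8/9) = 674.719 ms

674.7 ms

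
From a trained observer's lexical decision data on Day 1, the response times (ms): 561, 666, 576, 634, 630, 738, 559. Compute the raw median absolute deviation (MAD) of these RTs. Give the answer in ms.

54 ms

Sorted: 559, 561, 576, 630, 634, 666, 738 → median = 630
|x − 630|: 69, 36, 54, 4, 0, 108, 71
Sorted deviations: 0, 4, 36, 54, 69, 71, 108 → MAD = 54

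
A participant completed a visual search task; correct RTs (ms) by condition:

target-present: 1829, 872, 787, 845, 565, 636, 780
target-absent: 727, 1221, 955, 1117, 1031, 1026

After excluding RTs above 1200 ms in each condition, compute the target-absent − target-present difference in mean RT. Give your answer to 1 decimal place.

target-present: exclude 1829
target-absent: exclude 1221
M(target-present) = 4485/6 = 747.500
M(target-absent) = 4856/5 = 971.200
Difference = 971.200 − 747.500 = 223.700 ms

223.7 ms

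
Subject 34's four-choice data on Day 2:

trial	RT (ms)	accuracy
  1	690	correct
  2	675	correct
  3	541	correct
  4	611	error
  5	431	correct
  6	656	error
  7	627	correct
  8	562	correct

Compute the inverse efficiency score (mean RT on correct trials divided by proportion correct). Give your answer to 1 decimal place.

783.6 ms

Correct trials (n=6): 690, 675, 541, 431, 627, 562
Mean correct RT = 3526/6 = 587.6667 ms
Proportion correct = 6/8
IES = 587.6667 / (6/8) = 783.556 ms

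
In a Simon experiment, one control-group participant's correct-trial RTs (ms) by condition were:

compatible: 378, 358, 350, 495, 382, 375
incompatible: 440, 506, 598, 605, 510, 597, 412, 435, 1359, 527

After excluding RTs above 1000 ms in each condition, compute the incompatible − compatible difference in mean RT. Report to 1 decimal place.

124.8 ms

incompatible: exclude 1359
M(compatible) = 2338/6 = 389.667
M(incompatible) = 4630/9 = 514.444
Difference = 514.444 − 389.667 = 124.778 ms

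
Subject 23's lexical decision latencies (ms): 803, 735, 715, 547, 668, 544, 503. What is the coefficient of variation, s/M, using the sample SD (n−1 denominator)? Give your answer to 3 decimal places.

n = 7, Σ = 4515, M = 645.0000
Σ(x−M)² = 78462.000; s = √(78462.000/6) = 114.3547
CV = 114.3547 / 645.0000 = 0.17729

0.177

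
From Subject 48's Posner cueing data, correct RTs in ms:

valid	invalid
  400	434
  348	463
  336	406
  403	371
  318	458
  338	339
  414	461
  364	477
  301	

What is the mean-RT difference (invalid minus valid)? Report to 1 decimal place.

M(valid) = 3222/9 = 358.000
M(invalid) = 3409/8 = 426.125
Difference = 426.125 − 358.000 = 68.125 ms

68.1 ms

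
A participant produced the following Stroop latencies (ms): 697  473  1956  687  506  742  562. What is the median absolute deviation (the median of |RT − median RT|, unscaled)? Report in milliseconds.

125 ms

Sorted: 473, 506, 562, 687, 697, 742, 1956 → median = 687
|x − 687|: 10, 214, 1269, 0, 181, 55, 125
Sorted deviations: 0, 10, 55, 125, 181, 214, 1269 → MAD = 125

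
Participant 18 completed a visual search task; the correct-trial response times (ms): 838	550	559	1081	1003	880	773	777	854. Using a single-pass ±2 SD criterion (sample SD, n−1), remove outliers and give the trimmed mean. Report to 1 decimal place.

n = 9, ΣRT = 7315, M = 812.778
Σ(x−M)² = 251299.56; s = √(251299.56/8) = 177.236
Cutoffs: 812.778 ± 2·177.236 → [458.3, 1167.2]
No RTs fall outside the cutoffs; all 9 retained. Mean = 7315/9 = 812.778

812.8 ms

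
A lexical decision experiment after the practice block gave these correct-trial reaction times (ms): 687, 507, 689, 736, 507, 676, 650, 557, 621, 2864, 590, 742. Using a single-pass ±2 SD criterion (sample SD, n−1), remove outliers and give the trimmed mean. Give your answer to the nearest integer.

n = 12, ΣRT = 9826, M = 818.833
Σ(x−M)² = 4633153.67; s = √(4633153.67/11) = 648.996
Cutoffs: 818.833 ± 2·648.996 → [-479.2, 2116.8]
Outside: 2864 → excluded.
Retained (n=11): Σ = 6962, mean = 6962/11 = 632.909

633 ms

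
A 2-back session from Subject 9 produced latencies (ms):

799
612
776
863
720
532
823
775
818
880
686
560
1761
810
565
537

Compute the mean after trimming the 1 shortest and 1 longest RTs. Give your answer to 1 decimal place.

730.3 ms

Sorted: 532, 537, 560, 565, 612, 686, 720, 775, 776, 799, 810, 818, 823, 863, 880, 1761
Drop lowest 1 (532) and highest 1 (1761)
Remaining (n=14): Σ = 10224, mean = 10224/14 = 730.286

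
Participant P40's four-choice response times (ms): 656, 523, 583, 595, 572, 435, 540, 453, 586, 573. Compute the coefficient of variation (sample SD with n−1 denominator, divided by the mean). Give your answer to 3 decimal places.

0.121

n = 10, Σ = 5516, M = 551.6000
Σ(x−M)² = 40096.400; s = √(40096.400/9) = 66.7470
CV = 66.7470 / 551.6000 = 0.12101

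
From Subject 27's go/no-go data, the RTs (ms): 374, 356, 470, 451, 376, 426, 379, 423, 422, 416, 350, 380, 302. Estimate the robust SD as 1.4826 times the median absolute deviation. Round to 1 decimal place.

Sorted: 302, 350, 356, 374, 376, 379, 380, 416, 422, 423, 426, 451, 470 → median = 380
|x − 380| sorted: 0, 1, 4, 6, 24, 30, 36, 42, 43, 46, 71, 78, 90 → MAD = 36
Robust SD ≈ 1.4826 × 36 = 53.374

53.4 ms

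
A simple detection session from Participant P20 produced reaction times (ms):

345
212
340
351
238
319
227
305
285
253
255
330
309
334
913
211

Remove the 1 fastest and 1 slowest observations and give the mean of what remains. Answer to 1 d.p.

293.1 ms

Sorted: 211, 212, 227, 238, 253, 255, 285, 305, 309, 319, 330, 334, 340, 345, 351, 913
Drop lowest 1 (211) and highest 1 (913)
Remaining (n=14): Σ = 4103, mean = 4103/14 = 293.071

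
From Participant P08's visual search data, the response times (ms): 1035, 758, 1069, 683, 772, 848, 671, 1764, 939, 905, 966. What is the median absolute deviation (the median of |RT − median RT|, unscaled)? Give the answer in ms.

133 ms

Sorted: 671, 683, 758, 772, 848, 905, 939, 966, 1035, 1069, 1764 → median = 905
|x − 905|: 130, 147, 164, 222, 133, 57, 234, 859, 34, 0, 61
Sorted deviations: 0, 34, 57, 61, 130, 133, 147, 164, 222, 234, 859 → MAD = 133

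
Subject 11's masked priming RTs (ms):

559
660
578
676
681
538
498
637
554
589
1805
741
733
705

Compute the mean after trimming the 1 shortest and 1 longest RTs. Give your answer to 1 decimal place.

Sorted: 498, 538, 554, 559, 578, 589, 637, 660, 676, 681, 705, 733, 741, 1805
Drop lowest 1 (498) and highest 1 (1805)
Remaining (n=12): Σ = 7651, mean = 7651/12 = 637.583

637.6 ms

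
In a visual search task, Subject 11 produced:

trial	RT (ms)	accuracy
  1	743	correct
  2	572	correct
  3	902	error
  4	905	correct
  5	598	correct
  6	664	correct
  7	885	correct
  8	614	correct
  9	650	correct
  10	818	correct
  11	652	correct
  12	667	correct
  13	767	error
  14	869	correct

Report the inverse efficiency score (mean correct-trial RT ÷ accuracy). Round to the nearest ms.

840 ms

Correct trials (n=12): 743, 572, 905, 598, 664, 885, 614, 650, 818, 652, 667, 869
Mean correct RT = 8637/12 = 719.7500 ms
Proportion correct = 12/14
IES = 719.7500 / (12/14) = 839.708 ms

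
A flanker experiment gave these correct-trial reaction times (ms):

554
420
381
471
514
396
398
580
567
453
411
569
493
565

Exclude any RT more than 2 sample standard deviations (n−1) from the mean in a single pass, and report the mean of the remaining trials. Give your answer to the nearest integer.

n = 14, ΣRT = 6772, M = 483.714
Σ(x−M)² = 72074.86; s = √(72074.86/13) = 74.460
Cutoffs: 483.714 ± 2·74.460 → [334.8, 632.6]
No RTs fall outside the cutoffs; all 14 retained. Mean = 6772/14 = 483.714

484 ms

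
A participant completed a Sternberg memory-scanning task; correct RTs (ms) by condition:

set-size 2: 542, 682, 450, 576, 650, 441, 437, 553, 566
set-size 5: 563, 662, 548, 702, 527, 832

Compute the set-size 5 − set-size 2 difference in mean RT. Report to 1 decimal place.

M(set-size 2) = 4897/9 = 544.111
M(set-size 5) = 3834/6 = 639.000
Difference = 639.000 − 544.111 = 94.889 ms

94.9 ms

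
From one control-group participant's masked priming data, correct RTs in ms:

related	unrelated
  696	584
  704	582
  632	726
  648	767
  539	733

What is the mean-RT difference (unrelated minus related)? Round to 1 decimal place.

34.6 ms

M(related) = 3219/5 = 643.800
M(unrelated) = 3392/5 = 678.400
Difference = 678.400 − 643.800 = 34.600 ms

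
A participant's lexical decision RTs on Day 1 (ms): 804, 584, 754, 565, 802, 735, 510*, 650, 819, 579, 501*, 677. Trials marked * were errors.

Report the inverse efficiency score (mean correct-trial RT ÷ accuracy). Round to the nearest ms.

Correct trials (n=10): 804, 584, 754, 565, 802, 735, 650, 819, 579, 677
Mean correct RT = 6969/10 = 696.9000 ms
Proportion correct = 10/12
IES = 696.9000 / (10/12) = 836.280 ms

836 ms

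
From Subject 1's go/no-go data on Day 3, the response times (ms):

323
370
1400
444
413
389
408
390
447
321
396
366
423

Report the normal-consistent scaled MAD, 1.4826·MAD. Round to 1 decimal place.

40.0 ms

Sorted: 321, 323, 366, 370, 389, 390, 396, 408, 413, 423, 444, 447, 1400 → median = 396
|x − 396| sorted: 0, 6, 7, 12, 17, 26, 27, 30, 48, 51, 73, 75, 1004 → MAD = 27
Robust SD ≈ 1.4826 × 27 = 40.030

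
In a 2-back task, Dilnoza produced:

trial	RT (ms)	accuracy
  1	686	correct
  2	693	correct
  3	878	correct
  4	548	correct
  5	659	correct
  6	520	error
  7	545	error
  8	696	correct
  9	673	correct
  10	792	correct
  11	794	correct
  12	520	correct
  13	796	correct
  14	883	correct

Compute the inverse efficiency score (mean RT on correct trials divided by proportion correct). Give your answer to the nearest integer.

838 ms

Correct trials (n=12): 686, 693, 878, 548, 659, 696, 673, 792, 794, 520, 796, 883
Mean correct RT = 8618/12 = 718.1667 ms
Proportion correct = 12/14
IES = 718.1667 / (12/14) = 837.861 ms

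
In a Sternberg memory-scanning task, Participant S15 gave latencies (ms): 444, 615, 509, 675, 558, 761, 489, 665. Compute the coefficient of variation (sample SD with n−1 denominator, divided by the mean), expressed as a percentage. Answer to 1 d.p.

18.3%

n = 8, Σ = 4716, M = 589.5000
Σ(x−M)² = 81816.000; s = √(81816.000/7) = 108.1111
CV = 108.1111 / 589.5000 = 0.18339 = 18.339%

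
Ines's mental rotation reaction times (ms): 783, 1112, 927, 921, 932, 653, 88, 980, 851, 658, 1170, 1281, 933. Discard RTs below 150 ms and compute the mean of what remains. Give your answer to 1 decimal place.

933.4 ms

Excluded: 88
Retained (n=12): Σ = 11201
Mean = 11201/12 = 933.4167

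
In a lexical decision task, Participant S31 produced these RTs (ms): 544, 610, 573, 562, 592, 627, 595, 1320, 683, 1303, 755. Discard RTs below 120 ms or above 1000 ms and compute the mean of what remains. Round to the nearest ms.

616 ms

Excluded: 1303, 1320
Retained (n=9): Σ = 5541
Mean = 5541/9 = 615.6667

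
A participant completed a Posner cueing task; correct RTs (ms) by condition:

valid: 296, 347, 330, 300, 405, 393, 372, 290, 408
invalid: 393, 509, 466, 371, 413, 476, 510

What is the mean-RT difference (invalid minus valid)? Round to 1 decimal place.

M(valid) = 3141/9 = 349.000
M(invalid) = 3138/7 = 448.286
Difference = 448.286 − 349.000 = 99.286 ms

99.3 ms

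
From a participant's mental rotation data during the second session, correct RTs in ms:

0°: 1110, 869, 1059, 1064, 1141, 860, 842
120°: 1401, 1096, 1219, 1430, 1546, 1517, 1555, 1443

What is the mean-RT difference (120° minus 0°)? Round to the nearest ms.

M(0°) = 6945/7 = 992.143
M(120°) = 11207/8 = 1400.875
Difference = 1400.875 − 992.143 = 408.732 ms

409 ms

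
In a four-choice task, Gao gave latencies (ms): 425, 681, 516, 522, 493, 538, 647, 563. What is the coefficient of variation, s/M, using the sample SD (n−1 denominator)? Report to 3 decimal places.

n = 8, Σ = 4385, M = 548.1250
Σ(x−M)² = 47668.875; s = √(47668.875/7) = 82.5218
CV = 82.5218 / 548.1250 = 0.15055

0.151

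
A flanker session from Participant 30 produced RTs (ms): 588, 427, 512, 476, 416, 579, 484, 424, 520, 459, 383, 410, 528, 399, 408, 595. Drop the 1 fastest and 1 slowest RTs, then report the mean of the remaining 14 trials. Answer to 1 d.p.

473.6 ms

Sorted: 383, 399, 408, 410, 416, 424, 427, 459, 476, 484, 512, 520, 528, 579, 588, 595
Drop lowest 1 (383) and highest 1 (595)
Remaining (n=14): Σ = 6630, mean = 6630/14 = 473.571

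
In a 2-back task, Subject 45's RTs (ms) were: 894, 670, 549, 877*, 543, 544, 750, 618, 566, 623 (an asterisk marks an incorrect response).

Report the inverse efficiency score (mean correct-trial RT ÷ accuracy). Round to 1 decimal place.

Correct trials (n=9): 894, 670, 549, 543, 544, 750, 618, 566, 623
Mean correct RT = 5757/9 = 639.6667 ms
Proportion correct = 9/10
IES = 639.6667 / (9/10) = 710.741 ms

710.7 ms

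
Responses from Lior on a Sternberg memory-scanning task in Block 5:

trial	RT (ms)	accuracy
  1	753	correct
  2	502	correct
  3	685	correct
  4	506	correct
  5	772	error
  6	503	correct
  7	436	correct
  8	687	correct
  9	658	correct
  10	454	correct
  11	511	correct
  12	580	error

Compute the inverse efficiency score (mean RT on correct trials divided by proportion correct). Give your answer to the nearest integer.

683 ms

Correct trials (n=10): 753, 502, 685, 506, 503, 436, 687, 658, 454, 511
Mean correct RT = 5695/10 = 569.5000 ms
Proportion correct = 10/12
IES = 569.5000 / (10/12) = 683.400 ms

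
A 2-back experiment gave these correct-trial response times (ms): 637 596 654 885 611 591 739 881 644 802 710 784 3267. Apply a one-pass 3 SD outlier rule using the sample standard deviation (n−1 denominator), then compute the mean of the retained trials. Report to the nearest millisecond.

n = 13, ΣRT = 11801, M = 907.769
Σ(x−M)² = 6154210.31; s = √(6154210.31/12) = 716.136
Cutoffs: 907.769 ± 3·716.136 → [-1240.6, 3056.2]
Outside: 3267 → excluded.
Retained (n=12): Σ = 8534, mean = 8534/12 = 711.167

711 ms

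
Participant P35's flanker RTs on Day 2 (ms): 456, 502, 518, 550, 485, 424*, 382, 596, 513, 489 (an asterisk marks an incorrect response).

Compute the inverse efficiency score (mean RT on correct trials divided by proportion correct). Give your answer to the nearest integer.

Correct trials (n=9): 456, 502, 518, 550, 485, 382, 596, 513, 489
Mean correct RT = 4491/9 = 499.0000 ms
Proportion correct = 9/10
IES = 499.0000 / (9/10) = 554.444 ms

554 ms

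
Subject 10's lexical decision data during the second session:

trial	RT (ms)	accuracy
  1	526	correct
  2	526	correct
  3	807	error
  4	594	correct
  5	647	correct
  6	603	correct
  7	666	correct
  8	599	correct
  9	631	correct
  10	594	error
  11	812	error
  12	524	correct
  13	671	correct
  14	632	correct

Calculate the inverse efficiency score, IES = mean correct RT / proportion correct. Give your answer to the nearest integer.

766 ms

Correct trials (n=11): 526, 526, 594, 647, 603, 666, 599, 631, 524, 671, 632
Mean correct RT = 6619/11 = 601.7273 ms
Proportion correct = 11/14
IES = 601.7273 / (11/14) = 765.835 ms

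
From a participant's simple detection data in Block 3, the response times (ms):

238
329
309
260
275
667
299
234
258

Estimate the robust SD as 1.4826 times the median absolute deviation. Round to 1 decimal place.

Sorted: 234, 238, 258, 260, 275, 299, 309, 329, 667 → median = 275
|x − 275| sorted: 0, 15, 17, 24, 34, 37, 41, 54, 392 → MAD = 34
Robust SD ≈ 1.4826 × 34 = 50.408

50.4 ms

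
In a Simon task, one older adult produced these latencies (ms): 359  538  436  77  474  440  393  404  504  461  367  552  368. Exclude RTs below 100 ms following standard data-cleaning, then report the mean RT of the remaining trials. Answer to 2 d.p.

441.33 ms

Excluded: 77
Retained (n=12): Σ = 5296
Mean = 5296/12 = 441.3333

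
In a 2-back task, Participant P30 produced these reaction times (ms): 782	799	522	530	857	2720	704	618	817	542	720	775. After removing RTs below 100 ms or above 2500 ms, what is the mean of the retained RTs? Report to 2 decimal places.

Excluded: 2720
Retained (n=11): Σ = 7666
Mean = 7666/11 = 696.9091

696.91 ms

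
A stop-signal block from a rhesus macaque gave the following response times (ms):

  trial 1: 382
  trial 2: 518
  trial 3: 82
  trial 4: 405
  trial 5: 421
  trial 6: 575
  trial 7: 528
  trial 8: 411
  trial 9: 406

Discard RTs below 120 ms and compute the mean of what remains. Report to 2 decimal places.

Excluded: 82
Retained (n=8): Σ = 3646
Mean = 3646/8 = 455.7500

455.75 ms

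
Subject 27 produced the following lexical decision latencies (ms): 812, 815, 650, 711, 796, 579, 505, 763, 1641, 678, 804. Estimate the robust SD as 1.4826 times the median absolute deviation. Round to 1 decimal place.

Sorted: 505, 579, 650, 678, 711, 763, 796, 804, 812, 815, 1641 → median = 763
|x − 763| sorted: 0, 33, 41, 49, 52, 52, 85, 113, 184, 258, 878 → MAD = 52
Robust SD ≈ 1.4826 × 52 = 77.095

77.1 ms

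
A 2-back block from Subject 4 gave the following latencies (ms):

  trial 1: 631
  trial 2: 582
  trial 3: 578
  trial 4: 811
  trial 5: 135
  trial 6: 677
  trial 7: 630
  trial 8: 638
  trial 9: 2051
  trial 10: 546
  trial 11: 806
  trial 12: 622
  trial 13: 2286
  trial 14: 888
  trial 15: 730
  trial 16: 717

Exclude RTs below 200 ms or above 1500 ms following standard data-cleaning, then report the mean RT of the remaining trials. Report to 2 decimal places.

Excluded: 135, 2051, 2286
Retained (n=13): Σ = 8856
Mean = 8856/13 = 681.2308

681.23 ms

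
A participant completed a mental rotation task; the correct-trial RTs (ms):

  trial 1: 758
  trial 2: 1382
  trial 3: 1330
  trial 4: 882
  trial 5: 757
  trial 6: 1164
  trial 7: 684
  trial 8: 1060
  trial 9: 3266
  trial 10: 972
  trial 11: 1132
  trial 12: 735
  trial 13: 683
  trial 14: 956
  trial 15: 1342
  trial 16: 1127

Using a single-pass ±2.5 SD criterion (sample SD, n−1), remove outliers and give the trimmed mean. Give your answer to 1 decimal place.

997.6 ms

n = 16, ΣRT = 18230, M = 1139.375
Σ(x−M)² = 5664613.75; s = √(5664613.75/15) = 614.525
Cutoffs: 1139.375 ± 2.5·614.525 → [-396.9, 2675.7]
Outside: 3266 → excluded.
Retained (n=15): Σ = 14964, mean = 14964/15 = 997.600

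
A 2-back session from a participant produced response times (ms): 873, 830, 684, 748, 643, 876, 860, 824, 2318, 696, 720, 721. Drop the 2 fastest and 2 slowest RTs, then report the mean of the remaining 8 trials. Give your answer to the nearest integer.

Sorted: 643, 684, 696, 720, 721, 748, 824, 830, 860, 873, 876, 2318
Drop lowest 2 (643, 684) and highest 2 (876, 2318)
Remaining (n=8): Σ = 6272, mean = 6272/8 = 784.000

784 ms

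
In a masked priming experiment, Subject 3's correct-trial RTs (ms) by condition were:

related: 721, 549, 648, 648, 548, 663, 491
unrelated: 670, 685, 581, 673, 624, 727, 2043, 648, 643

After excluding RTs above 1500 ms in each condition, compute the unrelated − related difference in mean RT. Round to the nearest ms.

47 ms

unrelated: exclude 2043
M(related) = 4268/7 = 609.714
M(unrelated) = 5251/8 = 656.375
Difference = 656.375 − 609.714 = 46.661 ms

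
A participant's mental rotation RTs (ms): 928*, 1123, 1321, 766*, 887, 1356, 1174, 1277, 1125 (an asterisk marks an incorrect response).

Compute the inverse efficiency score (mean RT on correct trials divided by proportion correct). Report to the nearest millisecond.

Correct trials (n=7): 1123, 1321, 887, 1356, 1174, 1277, 1125
Mean correct RT = 8263/7 = 1180.4286 ms
Proportion correct = 7/9
IES = 1180.4286 / (7/9) = 1517.694 ms

1518 ms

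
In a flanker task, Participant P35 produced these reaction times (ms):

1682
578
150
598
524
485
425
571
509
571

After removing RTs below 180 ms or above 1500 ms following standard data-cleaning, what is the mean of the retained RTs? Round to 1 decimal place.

532.6 ms

Excluded: 150, 1682
Retained (n=8): Σ = 4261
Mean = 4261/8 = 532.6250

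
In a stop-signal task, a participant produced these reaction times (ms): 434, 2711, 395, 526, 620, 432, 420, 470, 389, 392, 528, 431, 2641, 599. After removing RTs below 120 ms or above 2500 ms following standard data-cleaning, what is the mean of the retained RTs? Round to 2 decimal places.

Excluded: 2641, 2711
Retained (n=12): Σ = 5636
Mean = 5636/12 = 469.6667

469.67 ms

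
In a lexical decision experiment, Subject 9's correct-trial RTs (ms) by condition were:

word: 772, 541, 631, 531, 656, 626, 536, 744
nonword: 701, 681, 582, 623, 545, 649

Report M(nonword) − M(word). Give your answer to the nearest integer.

1 ms

M(word) = 5037/8 = 629.625
M(nonword) = 3781/6 = 630.167
Difference = 630.167 − 629.625 = 0.542 ms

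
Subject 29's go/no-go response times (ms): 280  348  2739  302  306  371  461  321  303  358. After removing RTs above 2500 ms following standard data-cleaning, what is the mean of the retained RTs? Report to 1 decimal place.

Excluded: 2739
Retained (n=9): Σ = 3050
Mean = 3050/9 = 338.8889

338.9 ms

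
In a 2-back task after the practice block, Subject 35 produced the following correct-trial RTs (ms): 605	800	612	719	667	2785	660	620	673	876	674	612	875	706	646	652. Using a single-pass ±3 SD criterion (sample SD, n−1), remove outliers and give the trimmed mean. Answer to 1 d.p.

n = 16, ΣRT = 13182, M = 823.875
Σ(x−M)² = 4213929.75; s = √(4213929.75/15) = 530.027
Cutoffs: 823.875 ± 3·530.027 → [-766.2, 2414.0]
Outside: 2785 → excluded.
Retained (n=15): Σ = 10397, mean = 10397/15 = 693.133

693.1 ms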